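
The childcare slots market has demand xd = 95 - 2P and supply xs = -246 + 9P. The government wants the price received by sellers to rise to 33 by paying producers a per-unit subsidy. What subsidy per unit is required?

Required subsidy s = 11 per unit

At a seller price of 33, quantity supplied is -246 + 9·33 = 51.
Buyers absorb 51 only when they pay Pb with 95 − 2·Pb = 51, i.e. Pb = 22.
s = Ps − Pb = 33 − 22 = 11.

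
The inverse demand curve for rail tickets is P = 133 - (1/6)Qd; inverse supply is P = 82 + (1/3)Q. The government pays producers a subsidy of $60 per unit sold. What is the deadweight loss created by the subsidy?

Deadweight loss = $3600

Pre-subsidy: 133 - (1/6)Q = 82 + (1/3)Q gives Q* = 102 and P* = 116.
With the subsidy, sellers receive Ps = Pb + 60 for each unit, where Pb is the price buyers pay.
On the curves, Pb = 133 - (1/6)Q and Ps = 82 + (1/3)Q; the wedge Ps − Pb = 60 gives 82 + (1/3)Q − (133 - (1/6)Q) = 60, so Q' = 222.
Then Pb = 133 − (1/6)·222 = 96 and Ps = 82 + (1/3)·222 = 156.
The subsidy expands output by 222 − 102 = 120 past the efficient level; on those units the gap between marginal cost and willingness to pay runs from 0 up to 60.
DWL = ½ × 60 × 120 = 3600.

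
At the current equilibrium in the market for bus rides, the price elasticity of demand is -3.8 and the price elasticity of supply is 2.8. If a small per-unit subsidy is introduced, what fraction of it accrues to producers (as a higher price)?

For a small subsidy around the equilibrium, the benefit split depends on the relative slopes, which at a point are proportional to the elasticities.
Buyer share = εs/(εs + |εd|) = 2.8/(2.8 + 3.8) = 14/33; seller share = |εd|/(εs + |εd|) = 19/33.
So producers capture 19/33 of the subsidy.

Producer share = 19/33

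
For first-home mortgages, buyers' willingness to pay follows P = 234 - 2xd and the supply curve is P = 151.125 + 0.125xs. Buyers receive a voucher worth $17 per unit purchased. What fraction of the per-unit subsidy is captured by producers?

Pre-subsidy: 234 - 2x = 151.125 + 0.125x gives x* = 39 and P* = 156.
With the rebate, buyers effectively pay Pb = Ps − 17, where Ps is the price sellers receive.
On the curves, Pb = 234 - 2x and Ps = 151.125 + 0.125x; the wedge Ps − Pb = 17 gives 151.125 + 0.125x − (234 - 2x) = 17, so x' = 47.
Then Pb = 234 − 2·47 = 140 and Ps = 151.125 + 0.125·47 = 157.
Buyers' price falls by P* − Pb = 156 − 140 = 16; sellers' price rises by Ps − P* = 157 − 156 = 1.
So producers capture 1/17 = 1/17 of each unit of subsidy.

Producer share = 1/17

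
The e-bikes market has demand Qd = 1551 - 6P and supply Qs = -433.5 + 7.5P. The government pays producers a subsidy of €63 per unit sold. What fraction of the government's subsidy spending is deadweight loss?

DWL / government spending = 35/293

Pre-subsidy: 1551 - 6P = -433.5 + 7.5P gives P* = 147, Q* = 669.
With the subsidy, sellers receive Ps = Pb + 63 for each unit, where Pb is the price buyers pay.
Supply in terms of Pb becomes Qs = -433.5 + 7.5(Pb + 63) = 39 + 7.5Pb. Setting this equal to demand: 1551 - 6Pb = 39 + 7.5Pb, so Pb = 112.
Sellers receive Ps = 112 + 63 = 175; Q' = 1551 − 6·112 = 879.
ΔCS = ½(669 + 879)(147 − 112) = 27090; ΔPS = ½(669 + 879)(175 − 147) = 21672.
Government spending = 63 × 879 = 55377.
DWL = ½ × 63 × (879 − 669) = 6615; fraction = 6615 / 55377 = 35/293.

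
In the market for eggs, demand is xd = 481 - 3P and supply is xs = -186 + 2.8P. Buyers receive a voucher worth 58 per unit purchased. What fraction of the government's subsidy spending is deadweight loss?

Pre-subsidy: 481 - 3P = -186 + 2.8P gives P* = 115, x* = 136.
With the rebate, buyers effectively pay Pb = Ps − 58, where Ps is the price sellers receive.
Demand in terms of Ps becomes xd = 481 − 3(Ps − 58) = 655 - 3Ps. Setting this equal to supply: 655 - 3Ps = -186 + 2.8Ps, so Ps = 145.
Buyers pay Pb = 145 − 58 = 87; x' = -186 + 2.8·145 = 220.
ΔCS = ½(136 + 220)(115 − 87) = 4984; ΔPS = ½(136 + 220)(145 − 115) = 5340.
Government spending = 58 × 220 = 12760.
DWL = ½ × 58 × (220 − 136) = 2436; fraction = 2436 / 12760 = 21/110.

DWL / government spending = 21/110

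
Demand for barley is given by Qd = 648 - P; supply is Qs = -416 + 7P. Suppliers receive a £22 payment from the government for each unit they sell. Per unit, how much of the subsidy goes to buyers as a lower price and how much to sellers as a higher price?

Pre-subsidy: 648 - P = -416 + 7P gives P* = 133, Q* = 515.
With the subsidy, sellers receive Ps = Pb + 22 for each unit, where Pb is the price buyers pay.
Supply in terms of Pb becomes Qs = -416 + 7(Pb + 22) = -262 + 7Pb. Setting this equal to demand: 648 - Pb = -262 + 7Pb, so Pb = 113.75.
Sellers receive Ps = 113.75 + 22 = 135.75; Q' = 648 − 1·113.75 = 534.25.
Buyers' price falls by P* − Pb = 133 − 113.75 = 19.25; sellers' price rises by Ps − P* = 135.75 − 133 = 2.75.

Buyers gain £19.25 per unit; sellers gain £2.75 per unit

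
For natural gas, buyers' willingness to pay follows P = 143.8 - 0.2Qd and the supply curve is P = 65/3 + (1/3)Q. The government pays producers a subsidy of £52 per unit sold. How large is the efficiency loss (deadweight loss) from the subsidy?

Deadweight loss = £2535

Pre-subsidy: 143.8 - 0.2Q = 65/3 + (1/3)Q gives Q* = 229 and P* = 98.
With the subsidy, sellers receive Ps = Pb + 52 for each unit, where Pb is the price buyers pay.
On the curves, Pb = 143.8 - 0.2Q and Ps = 65/3 + (1/3)Q; the wedge Ps − Pb = 52 gives 65/3 + (1/3)Q − (143.8 - 0.2Q) = 52, so Q' = 326.5.
Then Pb = 143.8 − 0.2·326.5 = 78.5 and Ps = 65/3 + (1/3)·326.5 = 130.5.
The subsidy expands output by 326.5 − 229 = 97.5 past the efficient level; on those units the gap between marginal cost and willingness to pay runs from 0 up to 52.
DWL = ½ × 52 × 97.5 = 2535.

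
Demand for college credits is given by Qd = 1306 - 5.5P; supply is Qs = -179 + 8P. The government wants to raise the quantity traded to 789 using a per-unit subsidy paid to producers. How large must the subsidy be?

Required subsidy s = 27 per unit

At Q = 789, invert demand for the buyer price: Pb = (1306 − 789)/5.5 = 94; invert supply for the seller price: Ps = (789 − (-179))/8 = 121.
The subsidy must fill the gap: s = Ps − Pb = 121 − 94 = 27.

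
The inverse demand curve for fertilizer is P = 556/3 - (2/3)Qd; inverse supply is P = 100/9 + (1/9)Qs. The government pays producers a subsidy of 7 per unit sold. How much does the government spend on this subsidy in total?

Government cost = 1631

Pre-subsidy: 556/3 - (2/3)Q = 100/9 + (1/9)Q gives Q* = 224 and P* = 36.
With the subsidy, sellers receive Ps = Pb + 7 for each unit, where Pb is the price buyers pay.
On the curves, Pb = 556/3 - (2/3)Q and Ps = 100/9 + (1/9)Q; the wedge Ps − Pb = 7 gives 100/9 + (1/9)Q − (556/3 - (2/3)Q) = 7, so Q' = 233.
Then Pb = 556/3 − (2/3)·233 = 30 and Ps = 100/9 + (1/9)·233 = 37.
Government outlay = subsidy × quantity = 7 × 233 = 1631.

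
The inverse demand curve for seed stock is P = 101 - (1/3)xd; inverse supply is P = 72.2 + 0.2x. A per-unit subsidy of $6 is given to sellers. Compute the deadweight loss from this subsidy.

Pre-subsidy: 101 - (1/3)x = 72.2 + 0.2x gives x* = 54 and P* = 83.
With the subsidy, sellers receive Ps = Pb + 6 for each unit, where Pb is the price buyers pay.
On the curves, Pb = 101 - (1/3)x and Ps = 72.2 + 0.2x; the wedge Ps − Pb = 6 gives 72.2 + 0.2x − (101 - (1/3)x) = 6, so x' = 65.25.
Then Pb = 101 − (1/3)·65.25 = 79.25 and Ps = 72.2 + 0.2·65.25 = 85.25.
The subsidy expands output by 65.25 − 54 = 11.25 past the efficient level; on those units the gap between marginal cost and willingness to pay runs from 0 up to 6.
DWL = ½ × 6 × 11.25 = 33.75.

Deadweight loss = $33.75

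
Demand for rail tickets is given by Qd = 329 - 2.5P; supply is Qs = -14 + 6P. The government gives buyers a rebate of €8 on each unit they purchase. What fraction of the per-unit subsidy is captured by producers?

Producer share = 5/17

Pre-subsidy: 329 - 2.5P = -14 + 6P gives P* = 686/17, Q* = 3878/17.
With the rebate, buyers effectively pay Pb = Ps − 8, where Ps is the price sellers receive.
Demand in terms of Ps becomes Qd = 329 − 2.5(Ps − 8) = 349 - 2.5Ps. Setting this equal to supply: 349 - 2.5Ps = -14 + 6Ps, so Ps = 726/17.
Buyers pay Pb = 726/17 − 8 = 590/17; Q' = -14 + 6·(726/17) = 4118/17.
Buyers' price falls by P* − Pb = 686/17 − 590/17 = 96/17; sellers' price rises by Ps − P* = 726/17 − 686/17 = 40/17.
So producers capture (40/17)/8 = 5/17 of each unit of subsidy.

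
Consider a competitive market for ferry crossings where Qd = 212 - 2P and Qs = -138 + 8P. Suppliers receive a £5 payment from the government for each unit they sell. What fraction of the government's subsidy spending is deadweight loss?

DWL / government spending = 2/75

Pre-subsidy: 212 - 2P = -138 + 8P gives P* = 35, Q* = 142.
With the subsidy, sellers receive Ps = Pb + 5 for each unit, where Pb is the price buyers pay.
Supply in terms of Pb becomes Qs = -138 + 8(Pb + 5) = -98 + 8Pb. Setting this equal to demand: 212 - 2Pb = -98 + 8Pb, so Pb = 31.
Sellers receive Ps = 31 + 5 = 36; Q' = 212 − 2·31 = 150.
ΔCS = ½(142 + 150)(35 − 31) = 584; ΔPS = ½(142 + 150)(36 − 35) = 146.
Government spending = 5 × 150 = 750.
DWL = ½ × 5 × (150 − 142) = 20; fraction = 20 / 750 = 2/75.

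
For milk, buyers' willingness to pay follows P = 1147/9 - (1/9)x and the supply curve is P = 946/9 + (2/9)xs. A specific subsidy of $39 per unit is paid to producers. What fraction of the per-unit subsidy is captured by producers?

Producer share = 2/3

Pre-subsidy: 1147/9 - (1/9)x = 946/9 + (2/9)x gives x* = 67 and P* = 120.
With the subsidy, sellers receive Ps = Pb + 39 for each unit, where Pb is the price buyers pay.
On the curves, Pb = 1147/9 - (1/9)x and Ps = 946/9 + (2/9)x; the wedge Ps − Pb = 39 gives 946/9 + (2/9)x − (1147/9 - (1/9)x) = 39, so x' = 184.
Then Pb = 1147/9 − (1/9)·184 = 107 and Ps = 946/9 + (2/9)·184 = 146.
Buyers' price falls by P* − Pb = 120 − 107 = 13; sellers' price rises by Ps − P* = 146 − 120 = 26.
So producers capture 26/39 = 2/3 of each unit of subsidy.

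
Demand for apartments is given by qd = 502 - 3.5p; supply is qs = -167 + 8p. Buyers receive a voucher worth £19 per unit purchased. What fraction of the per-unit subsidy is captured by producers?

Producer share = 7/23

Pre-subsidy: 502 - 3.5p = -167 + 8p gives p* = 1338/23, q* = 6863/23.
With the rebate, buyers effectively pay pb = ps − 19, where ps is the price sellers receive.
Demand in terms of ps becomes qd = 502 − 3.5(ps − 19) = 568.5 - 3.5ps. Setting this equal to supply: 568.5 - 3.5ps = -167 + 8ps, so ps = 1471/23.
Buyers pay pb = 1471/23 − 19 = 1034/23; q' = -167 + 8·(1471/23) = 7927/23.
Buyers' price falls by p* − pb = 1338/23 − 1034/23 = 304/23; sellers' price rises by ps − p* = 1471/23 − 1338/23 = 133/23.
So producers capture (133/23)/19 = 7/23 of each unit of subsidy.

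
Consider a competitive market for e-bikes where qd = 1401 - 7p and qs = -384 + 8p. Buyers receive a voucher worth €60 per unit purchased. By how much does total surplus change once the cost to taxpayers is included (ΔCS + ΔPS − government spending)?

Net change in total surplus = -€6720

Pre-subsidy: 1401 - 7p = -384 + 8p gives p* = 119, q* = 568.
With the rebate, buyers effectively pay pb = ps − 60, where ps is the price sellers receive.
Demand in terms of ps becomes qd = 1401 − 7(ps − 60) = 1821 - 7ps. Setting this equal to supply: 1821 - 7ps = -384 + 8ps, so ps = 147.
Buyers pay pb = 147 − 60 = 87; q' = -384 + 8·147 = 792.
ΔCS = ½(568 + 792)(119 − 87) = 21760; ΔPS = ½(568 + 792)(147 − 119) = 19040.
Government spending = 60 × 792 = 47520.
Net change = 21760 + 19040 − 47520 = -6720. The loss equals the DWL triangle ½·60·224.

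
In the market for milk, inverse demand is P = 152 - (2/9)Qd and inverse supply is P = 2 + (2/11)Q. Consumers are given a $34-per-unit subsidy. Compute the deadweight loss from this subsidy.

Deadweight loss = $1430.55

Pre-subsidy: 152 - (2/9)Q = 2 + (2/11)Q gives Q* = 371.25 and P* = 69.5.
With the rebate, buyers effectively pay Pb = Ps − 34, where Ps is the price sellers receive.
On the curves, Pb = 152 - (2/9)Q and Ps = 2 + (2/11)Q; the wedge Ps − Pb = 34 gives 2 + (2/11)Q − (152 - (2/9)Q) = 34, so Q' = 455.4.
Then Pb = 152 − (2/9)·455.4 = 50.8 and Ps = 2 + (2/11)·455.4 = 84.8.
The subsidy expands output by 455.4 − 371.25 = 84.15 past the efficient level; on those units the gap between marginal cost and willingness to pay runs from 0 up to 34.
DWL = ½ × 34 × 84.15 = 1430.55.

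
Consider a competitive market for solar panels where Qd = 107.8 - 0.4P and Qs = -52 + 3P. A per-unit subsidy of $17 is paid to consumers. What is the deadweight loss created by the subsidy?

Pre-subsidy: 107.8 - 0.4P = -52 + 3P gives P* = 47, Q* = 89.
With the rebate, buyers effectively pay Pb = Ps − 17, where Ps is the price sellers receive.
Demand in terms of Ps becomes Qd = 107.8 − 0.4(Ps − 17) = 114.6 - 0.4Ps. Setting this equal to supply: 114.6 - 0.4Ps = -52 + 3Ps, so Ps = 49.
Buyers pay Pb = 49 − 17 = 32; Q' = -52 + 3·49 = 95.
The subsidy expands output by 95 − 89 = 6 past the efficient level; on those units the gap between marginal cost and willingness to pay runs from 0 up to 17.
DWL = ½ × 17 × 6 = 51.

Deadweight loss = $51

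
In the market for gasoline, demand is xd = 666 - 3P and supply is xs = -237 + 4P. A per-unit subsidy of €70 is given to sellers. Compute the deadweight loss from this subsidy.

Deadweight loss = €4200

Pre-subsidy: 666 - 3P = -237 + 4P gives P* = 129, x* = 279.
With the subsidy, sellers receive Ps = Pb + 70 for each unit, where Pb is the price buyers pay.
Supply in terms of Pb becomes xs = -237 + 4(Pb + 70) = 43 + 4Pb. Setting this equal to demand: 666 - 3Pb = 43 + 4Pb, so Pb = 89.
Sellers receive Ps = 89 + 70 = 159; x' = 666 − 3·89 = 399.
The subsidy expands output by 399 − 279 = 120 past the efficient level; on those units the gap between marginal cost and willingness to pay runs from 0 up to 70.
DWL = ½ × 70 × 120 = 4200.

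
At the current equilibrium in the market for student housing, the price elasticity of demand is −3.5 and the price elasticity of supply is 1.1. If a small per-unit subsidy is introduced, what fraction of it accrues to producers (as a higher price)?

Producer share = 35/46

For a small subsidy around the equilibrium, the benefit split depends on the relative slopes, which at a point are proportional to the elasticities.
Buyer share = εs/(εs + |εd|) = 1.1/(1.1 + 3.5) = 11/46; seller share = |εd|/(εs + |εd|) = 35/46.
So producers capture 35/46 of the subsidy.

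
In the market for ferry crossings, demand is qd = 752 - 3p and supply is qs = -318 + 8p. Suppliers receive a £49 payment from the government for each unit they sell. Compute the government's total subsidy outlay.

Pre-subsidy: 752 - 3p = -318 + 8p gives p* = 1070/11, q* = 5062/11.
With the subsidy, sellers receive ps = pb + 49 for each unit, where pb is the price buyers pay.
Supply in terms of pb becomes qs = -318 + 8(pb + 49) = 74 + 8pb. Setting this equal to demand: 752 - 3pb = 74 + 8pb, so pb = 678/11.
Sellers receive ps = 678/11 + 49 = 1217/11; q' = 752 − 3·(678/11) = 6238/11.
Government outlay = subsidy × quantity = 49 × 6238/11 = 305662/11.

Government cost = 305662/11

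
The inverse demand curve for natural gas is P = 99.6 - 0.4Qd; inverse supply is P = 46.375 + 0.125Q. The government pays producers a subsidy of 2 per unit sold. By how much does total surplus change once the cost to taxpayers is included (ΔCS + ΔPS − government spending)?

Net change in total surplus = -80/21

Pre-subsidy: 99.6 - 0.4Q = 46.375 + 0.125Q gives Q* = 2129/21 and P* = 1240/21.
With the subsidy, sellers receive Ps = Pb + 2 for each unit, where Pb is the price buyers pay.
On the curves, Pb = 99.6 - 0.4Q and Ps = 46.375 + 0.125Q; the wedge Ps − Pb = 2 gives 46.375 + 0.125Q − (99.6 - 0.4Q) = 2, so Q' = 2209/21.
Then Pb = 99.6 − 0.4·(2209/21) = 1208/21 and Ps = 46.375 + 0.125·(2209/21) = 1250/21.
ΔCS = ½(2129/21 + 2209/21)(1240/21 − 1208/21) = 7712/49; ΔPS = ½(2129/21 + 2209/21)(1250/21 − 1240/21) = 2410/49.
Government spending = 2 × 2209/21 = 4418/21.
Net change = 7712/49 + 2410/49 − 4418/21 = -80/21. The loss equals the DWL triangle ½·2·80/21.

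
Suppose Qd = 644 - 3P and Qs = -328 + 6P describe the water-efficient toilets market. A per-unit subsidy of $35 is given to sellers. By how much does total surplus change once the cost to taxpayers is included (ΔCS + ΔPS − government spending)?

Pre-subsidy: 644 - 3P = -328 + 6P gives P* = 108, Q* = 320.
With the subsidy, sellers receive Ps = Pb + 35 for each unit, where Pb is the price buyers pay.
Supply in terms of Pb becomes Qs = -328 + 6(Pb + 35) = -118 + 6Pb. Setting this equal to demand: 644 - 3Pb = -118 + 6Pb, so Pb = 254/3.
Sellers receive Ps = 254/3 + 35 = 359/3; Q' = 644 − 3·(254/3) = 390.
ΔCS = ½(320 + 390)(108 − 254/3) = 24850/3; ΔPS = ½(320 + 390)(359/3 − 108) = 12425/3.
Government spending = 35 × 390 = 13650.
Net change = 24850/3 + 12425/3 − 13650 = -1225. The loss equals the DWL triangle ½·35·70.

Net change in total surplus = -$1225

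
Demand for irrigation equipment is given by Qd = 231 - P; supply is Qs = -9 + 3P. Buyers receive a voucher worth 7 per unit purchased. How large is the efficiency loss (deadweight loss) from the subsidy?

Deadweight loss = 18.375

Pre-subsidy: 231 - P = -9 + 3P gives P* = 60, Q* = 171.
With the rebate, buyers effectively pay Pb = Ps − 7, where Ps is the price sellers receive.
Demand in terms of Ps becomes Qd = 231 − 1(Ps − 7) = 238 - Ps. Setting this equal to supply: 238 - Ps = -9 + 3Ps, so Ps = 61.75.
Buyers pay Pb = 61.75 − 7 = 54.75; Q' = -9 + 3·61.75 = 176.25.
The subsidy expands output by 176.25 − 171 = 5.25 past the efficient level; on those units the gap between marginal cost and willingness to pay runs from 0 up to 7.
DWL = ½ × 7 × 5.25 = 18.375.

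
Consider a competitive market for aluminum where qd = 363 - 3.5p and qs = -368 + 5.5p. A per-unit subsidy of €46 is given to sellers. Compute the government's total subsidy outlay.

Pre-subsidy: 363 - 3.5p = -368 + 5.5p gives p* = 731/9, q* = 1417/18.
With the subsidy, sellers receive ps = pb + 46 for each unit, where pb is the price buyers pay.
Supply in terms of pb becomes qs = -368 + 5.5(pb + 46) = -115 + 5.5pb. Setting this equal to demand: 363 - 3.5pb = -115 + 5.5pb, so pb = 478/9.
Sellers receive ps = 478/9 + 46 = 892/9; q' = 363 − 3.5·(478/9) = 1594/9.
Government outlay = subsidy × quantity = 46 × 1594/9 = 73324/9.

Government cost = 73324/9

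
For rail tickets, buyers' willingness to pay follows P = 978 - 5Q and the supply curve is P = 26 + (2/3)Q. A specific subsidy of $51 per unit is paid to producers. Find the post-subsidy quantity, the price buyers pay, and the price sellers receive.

Q' = 177; buyers pay $93; sellers receive $144

Pre-subsidy: 978 - 5Q = 26 + (2/3)Q gives Q* = 168 and P* = 138.
With the subsidy, sellers receive Ps = Pb + 51 for each unit, where Pb is the price buyers pay.
On the curves, Pb = 978 - 5Q and Ps = 26 + (2/3)Q; the wedge Ps − Pb = 51 gives 26 + (2/3)Q − (978 - 5Q) = 51, so Q' = 177.
Then Pb = 978 − 5·177 = 93 and Ps = 26 + (2/3)·177 = 144.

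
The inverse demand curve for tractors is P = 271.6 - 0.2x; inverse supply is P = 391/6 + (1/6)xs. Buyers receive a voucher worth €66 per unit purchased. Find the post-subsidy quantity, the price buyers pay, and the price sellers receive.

Pre-subsidy: 271.6 - 0.2x = 391/6 + (1/6)x gives x* = 563 and P* = 159.
With the rebate, buyers effectively pay Pb = Ps − 66, where Ps is the price sellers receive.
On the curves, Pb = 271.6 - 0.2x and Ps = 391/6 + (1/6)x; the wedge Ps − Pb = 66 gives 391/6 + (1/6)x − (271.6 - 0.2x) = 66, so x' = 743.
Then Pb = 271.6 − 0.2·743 = 123 and Ps = 391/6 + (1/6)·743 = 189.

x' = 743; buyers pay €123; sellers receive €189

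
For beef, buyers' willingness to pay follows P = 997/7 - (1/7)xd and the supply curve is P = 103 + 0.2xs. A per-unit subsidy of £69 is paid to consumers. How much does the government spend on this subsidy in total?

Government cost = £21821.25

Pre-subsidy: 997/7 - (1/7)x = 103 + 0.2x gives x* = 115 and P* = 126.
With the rebate, buyers effectively pay Pb = Ps − 69, where Ps is the price sellers receive.
On the curves, Pb = 997/7 - (1/7)x and Ps = 103 + 0.2x; the wedge Ps − Pb = 69 gives 103 + 0.2x − (997/7 - (1/7)x) = 69, so x' = 316.25.
Then Pb = 997/7 − (1/7)·316.25 = 97.25 and Ps = 103 + 0.2·316.25 = 166.25.
Government outlay = subsidy × quantity = 69 × 316.25 = 21821.25.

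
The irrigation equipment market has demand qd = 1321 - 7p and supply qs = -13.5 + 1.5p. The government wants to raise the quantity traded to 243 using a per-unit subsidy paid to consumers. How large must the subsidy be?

At q = 243, invert demand for the buyer price: pb = (1321 − 243)/7 = 154; invert supply for the seller price: ps = (243 − (-13.5))/1.5 = 171.
The subsidy must fill the gap: s = ps − pb = 171 − 154 = 17.

Required subsidy s = 17 per unit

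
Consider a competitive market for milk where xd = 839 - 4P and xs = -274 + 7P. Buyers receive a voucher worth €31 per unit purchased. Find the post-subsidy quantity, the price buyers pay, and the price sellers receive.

x' = 5645/11; buyers pay 896/11; sellers receive 1237/11

Pre-subsidy: 839 - 4P = -274 + 7P gives P* = 1113/11, x* = 4777/11.
With the rebate, buyers effectively pay Pb = Ps − 31, where Ps is the price sellers receive.
Demand in terms of Ps becomes xd = 839 − 4(Ps − 31) = 963 - 4Ps. Setting this equal to supply: 963 - 4Ps = -274 + 7Ps, so Ps = 1237/11.
Buyers pay Pb = 1237/11 − 31 = 896/11; x' = -274 + 7·(1237/11) = 5645/11.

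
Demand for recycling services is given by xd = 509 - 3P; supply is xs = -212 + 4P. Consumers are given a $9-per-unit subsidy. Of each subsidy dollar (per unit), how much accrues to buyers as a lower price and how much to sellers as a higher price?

Buyers gain 36/7 per unit; sellers gain 27/7 per unit

Pre-subsidy: 509 - 3P = -212 + 4P gives P* = 103, x* = 200.
With the rebate, buyers effectively pay Pb = Ps − 9, where Ps is the price sellers receive.
Demand in terms of Ps becomes xd = 509 − 3(Ps − 9) = 536 - 3Ps. Setting this equal to supply: 536 - 3Ps = -212 + 4Ps, so Ps = 748/7.
Buyers pay Pb = 748/7 − 9 = 685/7; x' = -212 + 4·(748/7) = 1508/7.
Buyers' price falls by P* − Pb = 103 − 685/7 = 36/7; sellers' price rises by Ps − P* = 748/7 − 103 = 27/7.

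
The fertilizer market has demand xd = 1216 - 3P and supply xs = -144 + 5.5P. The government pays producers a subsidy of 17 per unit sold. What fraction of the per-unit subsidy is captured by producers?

Pre-subsidy: 1216 - 3P = -144 + 5.5P gives P* = 160, x* = 736.
With the subsidy, sellers receive Ps = Pb + 17 for each unit, where Pb is the price buyers pay.
Supply in terms of Pb becomes xs = -144 + 5.5(Pb + 17) = -50.5 + 5.5Pb. Setting this equal to demand: 1216 - 3Pb = -50.5 + 5.5Pb, so Pb = 149.
Sellers receive Ps = 149 + 17 = 166; x' = 1216 − 3·149 = 769.
Buyers' price falls by P* − Pb = 160 − 149 = 11; sellers' price rises by Ps − P* = 166 − 160 = 6.
So producers capture 6/17 = 6/17 of each unit of subsidy.

Producer share = 6/17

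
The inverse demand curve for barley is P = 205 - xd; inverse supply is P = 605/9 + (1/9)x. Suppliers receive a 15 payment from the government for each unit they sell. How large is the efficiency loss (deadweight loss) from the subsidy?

Pre-subsidy: 205 - x = 605/9 + (1/9)x gives x* = 124 and P* = 81.
With the subsidy, sellers receive Ps = Pb + 15 for each unit, where Pb is the price buyers pay.
On the curves, Pb = 205 - x and Ps = 605/9 + (1/9)x; the wedge Ps − Pb = 15 gives 605/9 + (1/9)x − (205 - x) = 15, so x' = 137.5.
Then Pb = 205 − 1·137.5 = 67.5 and Ps = 605/9 + (1/9)·137.5 = 82.5.
The subsidy expands output by 137.5 − 124 = 13.5 past the efficient level; on those units the gap between marginal cost and willingness to pay runs from 0 up to 15.
DWL = ½ × 15 × 13.5 = 101.25.

Deadweight loss = 101.25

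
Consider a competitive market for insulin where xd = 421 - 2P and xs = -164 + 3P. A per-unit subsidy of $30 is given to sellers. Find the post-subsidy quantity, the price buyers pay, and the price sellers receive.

x' = 223; buyers pay $99; sellers receive $129

Pre-subsidy: 421 - 2P = -164 + 3P gives P* = 117, x* = 187.
With the subsidy, sellers receive Ps = Pb + 30 for each unit, where Pb is the price buyers pay.
Supply in terms of Pb becomes xs = -164 + 3(Pb + 30) = -74 + 3Pb. Setting this equal to demand: 421 - 2Pb = -74 + 3Pb, so Pb = 99.
Sellers receive Ps = 99 + 30 = 129; x' = 421 − 2·99 = 223.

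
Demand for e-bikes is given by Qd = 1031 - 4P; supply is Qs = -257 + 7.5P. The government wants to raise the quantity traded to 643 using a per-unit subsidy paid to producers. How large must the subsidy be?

Required subsidy s = 23 per unit

At Q = 643, invert demand for the buyer price: Pb = (1031 − 643)/4 = 97; invert supply for the seller price: Ps = (643 − (-257))/7.5 = 120.
The subsidy must fill the gap: s = Ps − Pb = 120 − 97 = 23.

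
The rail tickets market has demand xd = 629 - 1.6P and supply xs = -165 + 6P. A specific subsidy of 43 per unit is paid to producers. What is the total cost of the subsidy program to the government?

Pre-subsidy: 629 - 1.6P = -165 + 6P gives P* = 1985/19, x* = 8775/19.
With the subsidy, sellers receive Ps = Pb + 43 for each unit, where Pb is the price buyers pay.
Supply in terms of Pb becomes xs = -165 + 6(Pb + 43) = 93 + 6Pb. Setting this equal to demand: 629 - 1.6Pb = 93 + 6Pb, so Pb = 1340/19.
Sellers receive Ps = 1340/19 + 43 = 2157/19; x' = 629 − 1.6·(1340/19) = 9807/19.
Government outlay = subsidy × quantity = 43 × 9807/19 = 421701/19.

Government cost = 421701/19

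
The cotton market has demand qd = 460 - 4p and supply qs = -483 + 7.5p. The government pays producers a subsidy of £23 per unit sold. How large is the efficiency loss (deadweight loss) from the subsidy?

Pre-subsidy: 460 - 4p = -483 + 7.5p gives p* = 82, q* = 132.
With the subsidy, sellers receive ps = pb + 23 for each unit, where pb is the price buyers pay.
Supply in terms of pb becomes qs = -483 + 7.5(pb + 23) = -310.5 + 7.5pb. Setting this equal to demand: 460 - 4pb = -310.5 + 7.5pb, so pb = 67.
Sellers receive ps = 67 + 23 = 90; q' = 460 − 4·67 = 192.
The subsidy expands output by 192 − 132 = 60 past the efficient level; on those units the gap between marginal cost and willingness to pay runs from 0 up to 23.
DWL = ½ × 23 × 60 = 690.

Deadweight loss = £690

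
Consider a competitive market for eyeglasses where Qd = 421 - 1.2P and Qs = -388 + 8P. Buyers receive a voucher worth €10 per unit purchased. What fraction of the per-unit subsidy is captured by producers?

Producer share = 3/23

Pre-subsidy: 421 - 1.2P = -388 + 8P gives P* = 4045/46, Q* = 7256/23.
With the rebate, buyers effectively pay Pb = Ps − 10, where Ps is the price sellers receive.
Demand in terms of Ps becomes Qd = 421 − 1.2(Ps − 10) = 433 - 1.2Ps. Setting this equal to supply: 433 - 1.2Ps = -388 + 8Ps, so Ps = 4105/46.
Buyers pay Pb = 4105/46 − 10 = 3645/46; Q' = -388 + 8·(4105/46) = 7496/23.
Buyers' price falls by P* − Pb = 4045/46 − 3645/46 = 200/23; sellers' price rises by Ps − P* = 4105/46 − 4045/46 = 30/23.
So producers capture (30/23)/10 = 3/23 of each unit of subsidy.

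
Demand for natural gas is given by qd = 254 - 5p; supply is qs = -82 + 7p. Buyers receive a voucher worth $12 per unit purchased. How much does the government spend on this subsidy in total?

Pre-subsidy: 254 - 5p = -82 + 7p gives p* = 28, q* = 114.
With the rebate, buyers effectively pay pb = ps − 12, where ps is the price sellers receive.
Demand in terms of ps becomes qd = 254 − 5(ps − 12) = 314 - 5ps. Setting this equal to supply: 314 - 5ps = -82 + 7ps, so ps = 33.
Buyers pay pb = 33 − 12 = 21; q' = -82 + 7·33 = 149.
Government outlay = subsidy × quantity = 12 × 149 = 1788.

Government cost = $1788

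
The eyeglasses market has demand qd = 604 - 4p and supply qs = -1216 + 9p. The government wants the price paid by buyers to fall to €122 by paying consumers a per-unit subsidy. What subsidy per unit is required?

At a buyer price of 122, quantity demanded is 604 − 4·122 = 116.
Sellers supply 116 only when they receive ps with -1216 + 9·ps = 116, i.e. ps = 148.
s = ps − pb = 148 − 122 = 26.

Required subsidy s = €26 per unit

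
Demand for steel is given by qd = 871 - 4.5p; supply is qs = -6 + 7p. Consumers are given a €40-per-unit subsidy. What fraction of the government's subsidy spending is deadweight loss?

Pre-subsidy: 871 - 4.5p = -6 + 7p gives p* = 1754/23, q* = 12140/23.
With the rebate, buyers effectively pay pb = ps − 40, where ps is the price sellers receive.
Demand in terms of ps becomes qd = 871 − 4.5(ps − 40) = 1051 - 4.5ps. Setting this equal to supply: 1051 - 4.5ps = -6 + 7ps, so ps = 2114/23.
Buyers pay pb = 2114/23 − 40 = 1194/23; q' = -6 + 7·(2114/23) = 14660/23.
ΔCS = ½(12140/23 + 14660/23)(1754/23 − 1194/23) = 7504000/529; ΔPS = ½(12140/23 + 14660/23)(2114/23 − 1754/23) = 4824000/529.
Government spending = 40 × 14660/23 = 586400/23.
DWL = ½ × 40 × (14660/23 − 12140/23) = 50400/23; fraction = (50400/23) / (586400/23) = 63/733.

DWL / government spending = 63/733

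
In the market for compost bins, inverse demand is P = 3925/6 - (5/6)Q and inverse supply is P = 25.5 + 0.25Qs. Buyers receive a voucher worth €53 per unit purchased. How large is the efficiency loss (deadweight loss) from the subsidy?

Deadweight loss = 16854/13

Pre-subsidy: 3925/6 - (5/6)Q = 25.5 + 0.25Q gives Q* = 7544/13 and P* = 4435/26.
With the rebate, buyers effectively pay Pb = Ps − 53, where Ps is the price sellers receive.
On the curves, Pb = 3925/6 - (5/6)Q and Ps = 25.5 + 0.25Q; the wedge Ps − Pb = 53 gives 25.5 + 0.25Q − (3925/6 - (5/6)Q) = 53, so Q' = 8180/13.
Then Pb = 3925/6 − (5/6)·(8180/13) = 3375/26 and Ps = 25.5 + 0.25·(8180/13) = 4753/26.
The subsidy expands output by 8180/13 − 7544/13 = 636/13 past the efficient level; on those units the gap between marginal cost and willingness to pay runs from 0 up to 53.
DWL = ½ × 53 × 636/13 = 16854/13.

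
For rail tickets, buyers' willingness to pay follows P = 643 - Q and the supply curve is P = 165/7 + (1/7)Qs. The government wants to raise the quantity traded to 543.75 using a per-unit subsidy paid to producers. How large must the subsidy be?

At Q = 543.75, from the demand curve buyers pay Pb = 643 − 1·543.75 = 99.25; from the supply curve sellers need Ps = 165/7 + (1/7)·543.75 = 101.25.
The subsidy must fill the gap: s = Ps − Pb = 101.25 − 99.25 = 2.

Required subsidy s = 2 per unit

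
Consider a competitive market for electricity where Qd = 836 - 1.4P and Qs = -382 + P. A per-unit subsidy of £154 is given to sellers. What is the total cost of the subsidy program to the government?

Pre-subsidy: 836 - 1.4P = -382 + P gives P* = 507.5, Q* = 125.5.
With the subsidy, sellers receive Ps = Pb + 154 for each unit, where Pb is the price buyers pay.
Supply in terms of Pb becomes Qs = -382 + 1(Pb + 154) = -228 + Pb. Setting this equal to demand: 836 - 1.4Pb = -228 + Pb, so Pb = 1330/3.
Sellers receive Ps = 1330/3 + 154 = 1792/3; Q' = 836 − 1.4·(1330/3) = 646/3.
Government outlay = subsidy × quantity = 154 × 646/3 = 99484/3.

Government cost = 99484/3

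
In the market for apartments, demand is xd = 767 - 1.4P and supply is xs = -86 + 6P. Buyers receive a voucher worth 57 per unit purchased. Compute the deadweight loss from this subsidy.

Deadweight loss = 68229/37

Pre-subsidy: 767 - 1.4P = -86 + 6P gives P* = 4265/37, x* = 22408/37.
With the rebate, buyers effectively pay Pb = Ps − 57, where Ps is the price sellers receive.
Demand in terms of Ps becomes xd = 767 − 1.4(Ps − 57) = 846.8 - 1.4Ps. Setting this equal to supply: 846.8 - 1.4Ps = -86 + 6Ps, so Ps = 4664/37.
Buyers pay Pb = 4664/37 − 57 = 2555/37; x' = -86 + 6·(4664/37) = 24802/37.
The subsidy expands output by 24802/37 − 22408/37 = 2394/37 past the efficient level; on those units the gap between marginal cost and willingness to pay runs from 0 up to 57.
DWL = ½ × 57 × 2394/37 = 68229/37.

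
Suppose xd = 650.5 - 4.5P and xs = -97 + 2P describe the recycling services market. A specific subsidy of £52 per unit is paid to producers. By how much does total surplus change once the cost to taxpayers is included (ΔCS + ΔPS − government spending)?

Net change in total surplus = -£1872

Pre-subsidy: 650.5 - 4.5P = -97 + 2P gives P* = 115, x* = 133.
With the subsidy, sellers receive Ps = Pb + 52 for each unit, where Pb is the price buyers pay.
Supply in terms of Pb becomes xs = -97 + 2(Pb + 52) = 7 + 2Pb. Setting this equal to demand: 650.5 - 4.5Pb = 7 + 2Pb, so Pb = 99.
Sellers receive Ps = 99 + 52 = 151; x' = 650.5 − 4.5·99 = 205.
ΔCS = ½(133 + 205)(115 − 99) = 2704; ΔPS = ½(133 + 205)(151 − 115) = 6084.
Government spending = 52 × 205 = 10660.
Net change = 2704 + 6084 − 10660 = -1872. The loss equals the DWL triangle ½·52·72.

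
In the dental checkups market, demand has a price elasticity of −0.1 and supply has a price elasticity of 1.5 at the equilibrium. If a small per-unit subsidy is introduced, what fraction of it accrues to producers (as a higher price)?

Producer share = 0.0625

For a small subsidy around the equilibrium, the benefit split depends on the relative slopes, which at a point are proportional to the elasticities.
Buyer share = εs/(εs + |εd|) = 1.5/(1.5 + 0.1) = 0.9375; seller share = |εd|/(εs + |εd|) = 0.0625.
So producers capture 0.0625 of the subsidy.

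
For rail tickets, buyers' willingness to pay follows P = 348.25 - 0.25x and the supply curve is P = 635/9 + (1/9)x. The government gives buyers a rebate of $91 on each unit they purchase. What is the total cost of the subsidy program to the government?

Pre-subsidy: 348.25 - 0.25x = 635/9 + (1/9)x gives x* = 769 and P* = 156.
With the rebate, buyers effectively pay Pb = Ps − 91, where Ps is the price sellers receive.
On the curves, Pb = 348.25 - 0.25x and Ps = 635/9 + (1/9)x; the wedge Ps − Pb = 91 gives 635/9 + (1/9)x − (348.25 - 0.25x) = 91, so x' = 1021.
Then Pb = 348.25 − 0.25·1021 = 93 and Ps = 635/9 + (1/9)·1021 = 184.
Government outlay = subsidy × quantity = 91 × 1021 = 92911.

Government cost = $92911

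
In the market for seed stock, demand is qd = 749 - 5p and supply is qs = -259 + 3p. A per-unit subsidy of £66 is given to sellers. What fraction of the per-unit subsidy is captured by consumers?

Consumer share = 0.375

Pre-subsidy: 749 - 5p = -259 + 3p gives p* = 126, q* = 119.
With the subsidy, sellers receive ps = pb + 66 for each unit, where pb is the price buyers pay.
Supply in terms of pb becomes qs = -259 + 3(pb + 66) = -61 + 3pb. Setting this equal to demand: 749 - 5pb = -61 + 3pb, so pb = 101.25.
Sellers receive ps = 101.25 + 66 = 167.25; q' = 749 − 5·101.25 = 242.75.
Buyers' price falls by p* − pb = 126 − 101.25 = 24.75; sellers' price rises by ps − p* = 167.25 − 126 = 41.25.
So consumers capture 24.75/66 = 0.375 of each unit of subsidy.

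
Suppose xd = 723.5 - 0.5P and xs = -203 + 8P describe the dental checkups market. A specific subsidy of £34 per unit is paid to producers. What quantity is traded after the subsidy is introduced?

Pre-subsidy: 723.5 - 0.5P = -203 + 8P gives P* = 109, x* = 669.
With the subsidy, sellers receive Ps = Pb + 34 for each unit, where Pb is the price buyers pay.
Supply in terms of Pb becomes xs = -203 + 8(Pb + 34) = 69 + 8Pb. Setting this equal to demand: 723.5 - 0.5Pb = 69 + 8Pb, so Pb = 77.
Sellers receive Ps = 77 + 34 = 111; x' = 723.5 − 0.5·77 = 685.

x' = 685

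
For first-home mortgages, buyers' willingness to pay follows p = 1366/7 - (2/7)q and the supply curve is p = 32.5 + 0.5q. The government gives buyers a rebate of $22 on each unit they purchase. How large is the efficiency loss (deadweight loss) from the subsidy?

Deadweight loss = $308

Pre-subsidy: 1366/7 - (2/7)q = 32.5 + 0.5q gives q* = 207 and p* = 136.
With the rebate, buyers effectively pay pb = ps − 22, where ps is the price sellers receive.
On the curves, pb = 1366/7 - (2/7)q and ps = 32.5 + 0.5q; the wedge ps − pb = 22 gives 32.5 + 0.5q − (1366/7 - (2/7)q) = 22, so q' = 235.
Then pb = 1366/7 − (2/7)·235 = 128 and ps = 32.5 + 0.5·235 = 150.
The subsidy expands output by 235 − 207 = 28 past the efficient level; on those units the gap between marginal cost and willingness to pay runs from 0 up to 22.
DWL = ½ × 22 × 28 = 308.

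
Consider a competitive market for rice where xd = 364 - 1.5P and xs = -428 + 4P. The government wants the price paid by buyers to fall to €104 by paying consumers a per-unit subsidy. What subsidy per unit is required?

At a buyer price of 104, quantity demanded is 364 − 1.5·104 = 208.
Sellers supply 208 only when they receive Ps with -428 + 4·Ps = 208, i.e. Ps = 159.
s = Ps − Pb = 159 − 104 = 55.

Required subsidy s = €55 per unit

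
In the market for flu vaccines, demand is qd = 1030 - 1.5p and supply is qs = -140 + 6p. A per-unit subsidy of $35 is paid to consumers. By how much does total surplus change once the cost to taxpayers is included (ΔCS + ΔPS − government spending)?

Pre-subsidy: 1030 - 1.5p = -140 + 6p gives p* = 156, q* = 796.
With the rebate, buyers effectively pay pb = ps − 35, where ps is the price sellers receive.
Demand in terms of ps becomes qd = 1030 − 1.5(ps − 35) = 1082.5 - 1.5ps. Setting this equal to supply: 1082.5 - 1.5ps = -140 + 6ps, so ps = 163.
Buyers pay pb = 163 − 35 = 128; q' = -140 + 6·163 = 838.
ΔCS = ½(796 + 838)(156 − 128) = 22876; ΔPS = ½(796 + 838)(163 − 156) = 5719.
Government spending = 35 × 838 = 29330.
Net change = 22876 + 5719 − 29330 = -735. The loss equals the DWL triangle ½·35·42.

Net change in total surplus = -$735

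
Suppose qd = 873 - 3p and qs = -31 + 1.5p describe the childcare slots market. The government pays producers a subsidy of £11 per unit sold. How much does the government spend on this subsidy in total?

Pre-subsidy: 873 - 3p = -31 + 1.5p gives p* = 1808/9, q* = 811/3.
With the subsidy, sellers receive ps = pb + 11 for each unit, where pb is the price buyers pay.
Supply in terms of pb becomes qs = -31 + 1.5(pb + 11) = -14.5 + 1.5pb. Setting this equal to demand: 873 - 3pb = -14.5 + 1.5pb, so pb = 1775/9.
Sellers receive ps = 1775/9 + 11 = 1874/9; q' = 873 − 3·(1775/9) = 844/3.
Government outlay = subsidy × quantity = 11 × 844/3 = 9284/3.

Government cost = 9284/3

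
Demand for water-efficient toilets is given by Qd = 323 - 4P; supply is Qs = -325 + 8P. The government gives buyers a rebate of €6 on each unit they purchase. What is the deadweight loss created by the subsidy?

Pre-subsidy: 323 - 4P = -325 + 8P gives P* = 54, Q* = 107.
With the rebate, buyers effectively pay Pb = Ps − 6, where Ps is the price sellers receive.
Demand in terms of Ps becomes Qd = 323 − 4(Ps − 6) = 347 - 4Ps. Setting this equal to supply: 347 - 4Ps = -325 + 8Ps, so Ps = 56.
Buyers pay Pb = 56 − 6 = 50; Q' = -325 + 8·56 = 123.
The subsidy expands output by 123 − 107 = 16 past the efficient level; on those units the gap between marginal cost and willingness to pay runs from 0 up to 6.
DWL = ½ × 6 × 16 = 48.

Deadweight loss = €48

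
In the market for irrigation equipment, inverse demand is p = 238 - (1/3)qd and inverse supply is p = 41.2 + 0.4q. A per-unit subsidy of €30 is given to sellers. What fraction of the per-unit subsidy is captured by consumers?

Consumer share = 5/11

Pre-subsidy: 238 - (1/3)q = 41.2 + 0.4q gives q* = 2952/11 and p* = 1634/11.
With the subsidy, sellers receive ps = pb + 30 for each unit, where pb is the price buyers pay.
On the curves, pb = 238 - (1/3)q and ps = 41.2 + 0.4q; the wedge ps − pb = 30 gives 41.2 + 0.4q − (238 - (1/3)q) = 30, so q' = 3402/11.
Then pb = 238 − (1/3)·(3402/11) = 1484/11 and ps = 41.2 + 0.4·(3402/11) = 1814/11.
Buyers' price falls by p* − pb = 1634/11 − 1484/11 = 150/11; sellers' price rises by ps − p* = 1814/11 − 1634/11 = 180/11.
So consumers capture (150/11)/30 = 5/11 of each unit of subsidy.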